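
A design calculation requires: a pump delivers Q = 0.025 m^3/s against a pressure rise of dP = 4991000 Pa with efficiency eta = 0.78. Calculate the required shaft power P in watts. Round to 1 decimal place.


P = Q * dP / eta
P = 0.025 * 4991000 / 0.78
P = 124775.0 / 0.78
P = 159967.9 W


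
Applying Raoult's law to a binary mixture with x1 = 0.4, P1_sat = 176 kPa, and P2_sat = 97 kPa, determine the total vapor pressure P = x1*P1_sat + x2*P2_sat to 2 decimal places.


P = x1*P1_sat + x2*P2_sat
x2 = 1 - x1 = 1 - 0.4 = 0.6
P = 0.4*176 + 0.6*97
P = 70.4 + 58.2
P = 128.60 kPa


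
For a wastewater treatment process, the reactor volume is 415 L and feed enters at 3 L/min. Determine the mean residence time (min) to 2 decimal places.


tau = V / v0
tau = 415 / 3
tau = 138.33 min


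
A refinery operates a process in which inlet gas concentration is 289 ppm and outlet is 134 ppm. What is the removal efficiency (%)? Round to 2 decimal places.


Efficiency = (G_in - G_out) / G_in * 100%
Efficiency = (289 - 134) / 289 * 100
Efficiency = 155 / 289 * 100
Efficiency = 53.63%


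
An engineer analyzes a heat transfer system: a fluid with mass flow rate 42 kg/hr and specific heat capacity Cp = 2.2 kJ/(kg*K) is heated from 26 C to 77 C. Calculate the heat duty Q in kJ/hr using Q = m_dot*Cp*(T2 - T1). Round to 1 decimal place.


Q = m_dot * Cp * (T2 - T1)
Q = 42 * 2.2 * (77 - 26)
Q = 42 * 2.2 * 51
Q = 4712.4 kJ/hr


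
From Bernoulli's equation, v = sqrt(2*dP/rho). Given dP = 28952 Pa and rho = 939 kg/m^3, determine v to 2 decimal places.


v = sqrt(2*dP/rho)
v = sqrt(2*28952/939)
v = sqrt(61.665602)
v = 7.85 m/s


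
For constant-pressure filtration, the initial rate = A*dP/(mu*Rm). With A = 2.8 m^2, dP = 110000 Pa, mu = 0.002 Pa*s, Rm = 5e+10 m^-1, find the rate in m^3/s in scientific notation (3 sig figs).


rate = A * dP / (mu * Rm)
rate = 2.8 * 110000 / (0.002 * 5e+10)
rate = 308000.0 / 1.000e+08
rate = 3.08e-03 m^3/s


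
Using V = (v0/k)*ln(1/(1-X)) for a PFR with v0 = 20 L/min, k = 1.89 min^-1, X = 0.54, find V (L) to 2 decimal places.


V = (v0/k) * ln(1/(1-X))
V = (20/1.89) * ln(1/(1-0.54))
V = 10.582011 * ln(2.173913)
V = 10.582011 * 0.776529
V = 8.22 L


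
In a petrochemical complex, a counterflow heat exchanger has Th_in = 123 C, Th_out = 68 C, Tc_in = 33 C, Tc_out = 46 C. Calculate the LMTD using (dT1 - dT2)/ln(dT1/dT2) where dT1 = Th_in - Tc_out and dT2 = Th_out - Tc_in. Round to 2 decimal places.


dT1 = Th_in - Tc_out = 123 - 46 = 77
dT2 = Th_out - Tc_in = 68 - 33 = 35
LMTD = (dT1 - dT2) / ln(dT1/dT2)
LMTD = (77 - 35) / ln(77/35)
LMTD = 53.27 K


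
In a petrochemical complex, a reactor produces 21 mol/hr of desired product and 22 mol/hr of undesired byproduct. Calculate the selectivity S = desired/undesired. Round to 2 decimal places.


S = desired product rate / undesired product rate
S = 21 / 22
S = 0.95


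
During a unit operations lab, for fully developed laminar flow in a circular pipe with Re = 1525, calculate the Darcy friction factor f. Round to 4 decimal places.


f = 64 / Re
f = 64 / 1525
f = 0.0420


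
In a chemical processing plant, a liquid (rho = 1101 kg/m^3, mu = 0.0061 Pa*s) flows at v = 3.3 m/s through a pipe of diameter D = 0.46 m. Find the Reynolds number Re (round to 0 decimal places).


Re = rho * v * D / mu
Re = 1101 * 3.3 * 0.46 / 0.0061
Re = 1671.318 / 0.0061
Re = 273987


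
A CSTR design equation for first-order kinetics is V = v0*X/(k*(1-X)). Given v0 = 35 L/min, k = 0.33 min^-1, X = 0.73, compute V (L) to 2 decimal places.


V = v0 * X / (k * (1 - X))
V = 35 * 0.73 / (0.33 * (1 - 0.73))
V = 25.55 / (0.33 * 0.27)
V = 25.55 / 0.0891
V = 286.76 L


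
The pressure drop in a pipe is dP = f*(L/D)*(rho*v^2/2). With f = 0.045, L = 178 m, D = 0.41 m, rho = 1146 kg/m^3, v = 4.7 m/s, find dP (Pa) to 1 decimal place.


dP = f * (L/D) * (rho*v^2/2)
dP = 0.045 * (178/0.41) * (1146*4.7^2/2)
L/D = 434.14634146
rho*v^2/2 = 1146*22.09/2 = 12657.57
dP = 0.045 * 434.14634146 * 12657.57
dP = 247285.7 Pa


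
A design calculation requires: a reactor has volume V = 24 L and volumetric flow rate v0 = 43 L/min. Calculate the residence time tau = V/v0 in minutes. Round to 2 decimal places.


tau = V / v0
tau = 24 / 43
tau = 0.56 min


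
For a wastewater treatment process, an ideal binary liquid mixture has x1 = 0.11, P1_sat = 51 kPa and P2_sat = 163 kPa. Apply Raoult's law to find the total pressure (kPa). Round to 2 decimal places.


P = x1*P1_sat + x2*P2_sat
x2 = 1 - x1 = 1 - 0.11 = 0.89
P = 0.11*51 + 0.89*163
P = 5.61 + 145.07
P = 150.68 kPa


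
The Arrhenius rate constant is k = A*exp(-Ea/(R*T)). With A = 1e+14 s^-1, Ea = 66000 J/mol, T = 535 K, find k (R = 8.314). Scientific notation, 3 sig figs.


k = A * exp(-Ea/(R*T))
k = 1e+14 * exp(-66000 / (8.314 * 535))
k = 1e+14 * exp(-14.838163)
k = 3.60e+07


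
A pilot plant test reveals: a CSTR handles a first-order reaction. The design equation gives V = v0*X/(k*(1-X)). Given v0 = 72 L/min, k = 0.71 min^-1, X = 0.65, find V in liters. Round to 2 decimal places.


V = v0 * X / (k * (1 - X))
V = 72 * 0.65 / (0.71 * (1 - 0.65))
V = 46.8 / (0.71 * 0.35)
V = 46.8 / 0.2485
V = 188.33 L


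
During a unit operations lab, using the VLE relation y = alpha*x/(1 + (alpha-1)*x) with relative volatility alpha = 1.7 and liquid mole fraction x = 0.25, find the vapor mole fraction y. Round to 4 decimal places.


y = alpha*x / (1 + (alpha-1)*x)
y = 1.7*0.25 / (1 + (1.7-1)*0.25)
y = 0.425 / (1 + 0.175)
y = 0.425 / 1.175
y = 0.3617


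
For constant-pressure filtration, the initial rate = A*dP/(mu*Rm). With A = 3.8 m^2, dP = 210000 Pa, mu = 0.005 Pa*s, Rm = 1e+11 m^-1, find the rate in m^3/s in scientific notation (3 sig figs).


rate = A * dP / (mu * Rm)
rate = 3.8 * 210000 / (0.005 * 1e+11)
rate = 798000.0 / 5.000e+08
rate = 1.60e-03 m^3/s


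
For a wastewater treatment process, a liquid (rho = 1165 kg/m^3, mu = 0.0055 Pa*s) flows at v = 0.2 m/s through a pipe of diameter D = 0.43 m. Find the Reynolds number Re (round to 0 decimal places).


Re = rho * v * D / mu
Re = 1165 * 0.2 * 0.43 / 0.0055
Re = 100.19 / 0.0055
Re = 18216


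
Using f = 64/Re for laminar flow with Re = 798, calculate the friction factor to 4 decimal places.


f = 64 / Re
f = 64 / 798
f = 0.0802


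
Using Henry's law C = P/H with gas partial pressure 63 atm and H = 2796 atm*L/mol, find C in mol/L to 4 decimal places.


C = P / H
C = 63 / 2796
C = 0.0225 mol/L


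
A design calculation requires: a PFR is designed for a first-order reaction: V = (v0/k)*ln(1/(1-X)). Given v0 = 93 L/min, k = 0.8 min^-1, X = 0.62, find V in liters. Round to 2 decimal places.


V = (v0/k) * ln(1/(1-X))
V = (93/0.8) * ln(1/(1-0.62))
V = 116.25 * ln(2.631579)
V = 116.25 * 0.967584
V = 112.48 L


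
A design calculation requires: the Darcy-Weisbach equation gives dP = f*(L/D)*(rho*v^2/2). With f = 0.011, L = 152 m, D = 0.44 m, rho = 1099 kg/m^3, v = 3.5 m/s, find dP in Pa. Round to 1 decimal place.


dP = f * (L/D) * (rho*v^2/2)
dP = 0.011 * (152/0.44) * (1099*3.5^2/2)
L/D = 345.45454545
rho*v^2/2 = 1099*12.25/2 = 6731.375
dP = 0.011 * 345.45454545 * 6731.375
dP = 25579.2 Pa


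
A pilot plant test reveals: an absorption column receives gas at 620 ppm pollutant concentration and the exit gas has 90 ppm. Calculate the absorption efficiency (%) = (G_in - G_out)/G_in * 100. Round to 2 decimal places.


Efficiency = (G_in - G_out) / G_in * 100%
Efficiency = (620 - 90) / 620 * 100
Efficiency = 530 / 620 * 100
Efficiency = 85.48%


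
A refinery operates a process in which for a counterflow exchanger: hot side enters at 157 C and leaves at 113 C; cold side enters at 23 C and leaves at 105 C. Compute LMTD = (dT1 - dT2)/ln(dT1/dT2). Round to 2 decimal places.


dT1 = Th_in - Tc_out = 157 - 105 = 52
dT2 = Th_out - Tc_in = 113 - 23 = 90
LMTD = (dT1 - dT2) / ln(dT1/dT2)
LMTD = (52 - 90) / ln(52/90)
LMTD = 69.27 K


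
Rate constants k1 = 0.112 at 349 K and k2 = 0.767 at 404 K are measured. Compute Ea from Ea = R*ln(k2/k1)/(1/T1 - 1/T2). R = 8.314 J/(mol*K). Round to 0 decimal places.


Ea = R * ln(k2/k1) / (1/T1 - 1/T2)
ln(k2/k1) = ln(0.767/0.112) = 1.9239879
1/T1 - 1/T2 = 1/349 - 1/404 = 0.000390081988
Ea = 8.314 * 1.9239879 / 0.000390081988
Ea = 41007 J/mol


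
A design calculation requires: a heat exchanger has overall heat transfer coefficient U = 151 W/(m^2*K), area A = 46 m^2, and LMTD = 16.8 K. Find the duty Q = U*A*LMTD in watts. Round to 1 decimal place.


Q = U * A * LMTD
Q = 151 * 46 * 16.8
Q = 116692.8 W


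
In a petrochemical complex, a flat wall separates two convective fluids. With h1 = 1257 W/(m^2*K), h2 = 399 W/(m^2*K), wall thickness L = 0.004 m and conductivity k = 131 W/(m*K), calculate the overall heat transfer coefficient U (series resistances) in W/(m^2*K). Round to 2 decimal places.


1/U = 1/h1 + L/k + 1/h2
1/U = 1/1257 + 0.004/131 + 1/399
1/U = 0.0007955449 + 3.05344e-05 + 0.0025062657
1/U = 0.003332345
U = 300.09 W/(m^2*K)


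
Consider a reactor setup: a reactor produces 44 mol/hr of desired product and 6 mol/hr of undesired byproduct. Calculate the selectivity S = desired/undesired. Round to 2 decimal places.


S = desired product rate / undesired product rate
S = 44 / 6
S = 7.33


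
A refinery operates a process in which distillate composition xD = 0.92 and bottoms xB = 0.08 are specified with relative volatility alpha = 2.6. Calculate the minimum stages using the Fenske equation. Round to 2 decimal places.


N_min = ln((xD*(1-xB))/(xB*(1-xD))) / ln(alpha)
Numerator inside ln: 0.8464 / 0.0064 = 132.25
ln(132.25) = 4.884694
ln(alpha) = ln(2.6) = 0.955511
N_min = 4.884694 / 0.955511 = 5.11


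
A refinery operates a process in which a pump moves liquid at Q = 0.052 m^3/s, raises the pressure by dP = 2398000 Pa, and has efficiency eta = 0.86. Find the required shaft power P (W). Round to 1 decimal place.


P = Q * dP / eta
P = 0.052 * 2398000 / 0.86
P = 124696.0 / 0.86
P = 144995.3 W


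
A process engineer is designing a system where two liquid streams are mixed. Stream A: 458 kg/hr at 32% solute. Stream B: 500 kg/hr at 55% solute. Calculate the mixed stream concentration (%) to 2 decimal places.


Mass balance on solute: F1*x1 + F2*x2 = F3*x3
F3 = F1 + F2 = 458 + 500 = 958 kg/hr
x3 = (F1*x1 + F2*x2)/F3
x3 = (458*0.32 + 500*0.55) / 958
x3 = 44.00%


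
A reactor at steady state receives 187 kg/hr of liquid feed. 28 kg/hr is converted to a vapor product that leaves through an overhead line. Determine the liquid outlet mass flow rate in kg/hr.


Steady-state mass balance on the main outlet: F_out = F_in - F_removed
F_out = 187 - 28
F_out = 159 kg/hr


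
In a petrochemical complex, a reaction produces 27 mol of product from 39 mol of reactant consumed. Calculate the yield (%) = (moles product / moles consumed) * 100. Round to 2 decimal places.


Yield = (moles product / moles consumed) * 100%
Yield = (27 / 39) * 100
Yield = 0.6923 * 100
Yield = 69.23%


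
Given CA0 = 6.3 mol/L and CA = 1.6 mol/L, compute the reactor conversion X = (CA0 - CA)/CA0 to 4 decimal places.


X = (CA0 - CA) / CA0
X = (6.3 - 1.6) / 6.3
X = 4.7 / 6.3
X = 0.7460


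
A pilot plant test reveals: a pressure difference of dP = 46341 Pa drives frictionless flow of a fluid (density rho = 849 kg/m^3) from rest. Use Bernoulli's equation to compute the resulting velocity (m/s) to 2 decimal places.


v = sqrt(2*dP/rho)
v = sqrt(2*46341/849)
v = sqrt(109.166078)
v = 10.45 m/s


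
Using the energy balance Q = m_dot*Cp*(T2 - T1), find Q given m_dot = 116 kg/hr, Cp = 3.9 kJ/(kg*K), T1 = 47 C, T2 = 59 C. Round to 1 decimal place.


Q = m_dot * Cp * (T2 - T1)
Q = 116 * 3.9 * (59 - 47)
Q = 116 * 3.9 * 12
Q = 5428.8 kJ/hr


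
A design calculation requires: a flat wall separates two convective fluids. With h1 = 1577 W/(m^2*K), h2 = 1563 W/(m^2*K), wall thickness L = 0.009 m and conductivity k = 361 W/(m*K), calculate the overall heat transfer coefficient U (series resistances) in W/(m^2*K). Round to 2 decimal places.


1/U = 1/h1 + L/k + 1/h2
1/U = 1/1577 + 0.009/361 + 1/1563
1/U = 0.0006341154 + 2.49307e-05 + 0.0006397953
1/U = 0.0012988414
U = 769.92 W/(m^2*K)


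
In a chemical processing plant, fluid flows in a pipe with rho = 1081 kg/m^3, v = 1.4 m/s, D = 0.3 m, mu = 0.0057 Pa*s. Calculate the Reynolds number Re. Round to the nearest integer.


Re = rho * v * D / mu
Re = 1081 * 1.4 * 0.3 / 0.0057
Re = 454.02 / 0.0057
Re = 79653


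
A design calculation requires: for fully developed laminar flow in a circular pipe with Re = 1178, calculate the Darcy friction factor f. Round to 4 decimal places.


f = 64 / Re
f = 64 / 1178
f = 0.0543


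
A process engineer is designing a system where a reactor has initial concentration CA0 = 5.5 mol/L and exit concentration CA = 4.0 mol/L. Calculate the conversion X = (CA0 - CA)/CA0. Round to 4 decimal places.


X = (CA0 - CA) / CA0
X = (5.5 - 4.0) / 5.5
X = 1.5 / 5.5
X = 0.2727


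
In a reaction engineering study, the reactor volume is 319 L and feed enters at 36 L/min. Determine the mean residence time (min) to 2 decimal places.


tau = V / v0
tau = 319 / 36
tau = 8.86 min


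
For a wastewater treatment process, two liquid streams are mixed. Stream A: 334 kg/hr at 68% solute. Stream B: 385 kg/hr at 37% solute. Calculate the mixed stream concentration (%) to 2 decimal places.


Mass balance on solute: F1*x1 + F2*x2 = F3*x3
F3 = F1 + F2 = 334 + 385 = 719 kg/hr
x3 = (F1*x1 + F2*x2)/F3
x3 = (334*0.68 + 385*0.37) / 719
x3 = 51.40%


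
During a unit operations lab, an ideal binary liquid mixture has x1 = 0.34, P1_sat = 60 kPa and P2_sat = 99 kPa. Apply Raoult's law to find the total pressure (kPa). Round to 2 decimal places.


P = x1*P1_sat + x2*P2_sat
x2 = 1 - x1 = 1 - 0.34 = 0.66
P = 0.34*60 + 0.66*99
P = 20.4 + 65.34
P = 85.74 kPa


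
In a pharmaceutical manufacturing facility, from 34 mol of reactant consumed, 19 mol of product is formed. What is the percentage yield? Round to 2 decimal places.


Yield = (moles product / moles consumed) * 100%
Yield = (19 / 34) * 100
Yield = 0.5588 * 100
Yield = 55.88%


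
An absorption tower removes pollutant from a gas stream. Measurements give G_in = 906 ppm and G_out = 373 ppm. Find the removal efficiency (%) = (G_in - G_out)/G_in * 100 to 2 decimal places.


Efficiency = (G_in - G_out) / G_in * 100%
Efficiency = (906 - 373) / 906 * 100
Efficiency = 533 / 906 * 100
Efficiency = 58.83%


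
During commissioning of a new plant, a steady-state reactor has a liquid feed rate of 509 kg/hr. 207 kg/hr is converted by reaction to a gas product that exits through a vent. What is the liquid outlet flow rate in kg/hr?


Steady-state mass balance on the main outlet: F_out = F_in - F_removed
F_out = 509 - 207
F_out = 302 kg/hr


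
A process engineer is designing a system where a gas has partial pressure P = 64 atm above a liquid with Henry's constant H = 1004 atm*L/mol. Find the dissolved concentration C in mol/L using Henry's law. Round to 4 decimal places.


C = P / H
C = 64 / 1004
C = 0.0637 mol/L


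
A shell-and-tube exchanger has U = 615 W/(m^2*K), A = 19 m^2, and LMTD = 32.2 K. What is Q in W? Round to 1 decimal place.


Q = U * A * LMTD
Q = 615 * 19 * 32.2
Q = 376257.0 W


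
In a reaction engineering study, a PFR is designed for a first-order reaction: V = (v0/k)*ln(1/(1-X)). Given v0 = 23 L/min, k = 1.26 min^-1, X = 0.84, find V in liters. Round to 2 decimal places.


V = (v0/k) * ln(1/(1-X))
V = (23/1.26) * ln(1/(1-0.84))
V = 18.253968 * ln(6.25)
V = 18.253968 * 1.832581
V = 33.45 L


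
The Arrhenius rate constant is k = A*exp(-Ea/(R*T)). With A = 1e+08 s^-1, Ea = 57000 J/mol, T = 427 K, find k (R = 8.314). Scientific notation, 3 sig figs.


k = A * exp(-Ea/(R*T))
k = 1e+08 * exp(-57000 / (8.314 * 427))
k = 1e+08 * exp(-16.055985)
k = 1.06e+01


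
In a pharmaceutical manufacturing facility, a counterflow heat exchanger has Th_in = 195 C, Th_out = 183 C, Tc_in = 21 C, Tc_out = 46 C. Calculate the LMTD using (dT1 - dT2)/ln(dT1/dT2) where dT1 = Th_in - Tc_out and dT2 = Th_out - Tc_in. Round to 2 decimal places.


dT1 = Th_in - Tc_out = 195 - 46 = 149
dT2 = Th_out - Tc_in = 183 - 21 = 162
LMTD = (dT1 - dT2) / ln(dT1/dT2)
LMTD = (149 - 162) / ln(149/162)
LMTD = 155.41 K


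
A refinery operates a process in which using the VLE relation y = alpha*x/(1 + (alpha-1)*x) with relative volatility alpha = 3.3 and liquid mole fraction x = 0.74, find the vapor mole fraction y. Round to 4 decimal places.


y = alpha*x / (1 + (alpha-1)*x)
y = 3.3*0.74 / (1 + (3.3-1)*0.74)
y = 2.442 / (1 + 1.702)
y = 2.442 / 2.702
y = 0.9038


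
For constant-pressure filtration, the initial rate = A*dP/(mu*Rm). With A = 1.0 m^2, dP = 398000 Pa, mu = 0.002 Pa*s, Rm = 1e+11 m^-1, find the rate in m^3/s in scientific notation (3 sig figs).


rate = A * dP / (mu * Rm)
rate = 1.0 * 398000 / (0.002 * 1e+11)
rate = 398000.0 / 2.000e+08
rate = 1.99e-03 m^3/s


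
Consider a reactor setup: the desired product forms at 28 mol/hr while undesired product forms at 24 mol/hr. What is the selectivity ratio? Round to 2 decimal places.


S = desired product rate / undesired product rate
S = 28 / 24
S = 1.17


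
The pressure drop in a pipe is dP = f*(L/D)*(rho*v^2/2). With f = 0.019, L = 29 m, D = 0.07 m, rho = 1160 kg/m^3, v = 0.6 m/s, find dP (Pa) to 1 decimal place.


dP = f * (L/D) * (rho*v^2/2)
dP = 0.019 * (29/0.07) * (1160*0.6^2/2)
L/D = 414.28571429
rho*v^2/2 = 1160*0.36/2 = 208.8
dP = 0.019 * 414.28571429 * 208.8
dP = 1643.6 Pa


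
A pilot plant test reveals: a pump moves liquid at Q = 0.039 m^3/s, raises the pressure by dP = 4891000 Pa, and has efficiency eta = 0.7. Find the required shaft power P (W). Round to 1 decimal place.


P = Q * dP / eta
P = 0.039 * 4891000 / 0.7
P = 190749.0 / 0.7
P = 272498.6 W


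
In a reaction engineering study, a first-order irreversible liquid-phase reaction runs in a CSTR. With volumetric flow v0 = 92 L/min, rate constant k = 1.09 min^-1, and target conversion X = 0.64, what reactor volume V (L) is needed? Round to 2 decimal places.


V = v0 * X / (k * (1 - X))
V = 92 * 0.64 / (1.09 * (1 - 0.64))
V = 58.88 / (1.09 * 0.36)
V = 58.88 / 0.3924
V = 150.05 L


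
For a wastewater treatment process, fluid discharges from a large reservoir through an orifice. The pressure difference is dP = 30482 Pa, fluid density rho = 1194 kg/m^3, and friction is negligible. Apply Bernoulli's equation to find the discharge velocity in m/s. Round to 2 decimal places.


v = sqrt(2*dP/rho)
v = sqrt(2*30482/1194)
v = sqrt(51.058626)
v = 7.15 m/s


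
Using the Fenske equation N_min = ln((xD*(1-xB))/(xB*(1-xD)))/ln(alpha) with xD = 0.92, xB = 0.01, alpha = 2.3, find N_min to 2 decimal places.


N_min = ln((xD*(1-xB))/(xB*(1-xD))) / ln(alpha)
Numerator inside ln: 0.9108 / 0.0008 = 1138.5
ln(1138.5) = 7.037467
ln(alpha) = ln(2.3) = 0.832909
N_min = 7.037467 / 0.832909 = 8.45


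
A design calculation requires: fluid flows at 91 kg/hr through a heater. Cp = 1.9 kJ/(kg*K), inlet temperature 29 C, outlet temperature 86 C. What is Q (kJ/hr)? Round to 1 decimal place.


Q = m_dot * Cp * (T2 - T1)
Q = 91 * 1.9 * (86 - 29)
Q = 91 * 1.9 * 57
Q = 9855.3 kJ/hr


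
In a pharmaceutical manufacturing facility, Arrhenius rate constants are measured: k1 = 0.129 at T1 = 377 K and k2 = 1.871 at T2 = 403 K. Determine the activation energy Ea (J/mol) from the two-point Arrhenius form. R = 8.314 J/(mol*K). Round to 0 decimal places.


Ea = R * ln(k2/k1) / (1/T1 - 1/T2)
ln(k2/k1) = ln(1.871/0.129) = 2.6744159
1/T1 - 1/T2 = 1/377 - 1/403 = 0.000171130316
Ea = 8.314 * 2.6744159 / 0.000171130316
Ea = 129931 J/mol


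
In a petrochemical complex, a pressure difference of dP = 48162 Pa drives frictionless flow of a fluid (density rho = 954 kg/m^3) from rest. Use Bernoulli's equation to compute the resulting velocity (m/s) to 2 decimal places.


v = sqrt(2*dP/rho)
v = sqrt(2*48162/954)
v = sqrt(100.968553)
v = 10.05 m/s


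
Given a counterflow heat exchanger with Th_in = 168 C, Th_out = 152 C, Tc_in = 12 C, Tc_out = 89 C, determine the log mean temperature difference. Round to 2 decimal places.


dT1 = Th_in - Tc_out = 168 - 89 = 79
dT2 = Th_out - Tc_in = 152 - 12 = 140
LMTD = (dT1 - dT2) / ln(dT1/dT2)
LMTD = (79 - 140) / ln(79/140)
LMTD = 106.61 K


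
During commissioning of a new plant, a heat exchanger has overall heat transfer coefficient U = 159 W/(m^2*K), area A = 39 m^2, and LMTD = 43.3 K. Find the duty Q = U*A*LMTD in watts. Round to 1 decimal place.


Q = U * A * LMTD
Q = 159 * 39 * 43.3
Q = 268503.3 W


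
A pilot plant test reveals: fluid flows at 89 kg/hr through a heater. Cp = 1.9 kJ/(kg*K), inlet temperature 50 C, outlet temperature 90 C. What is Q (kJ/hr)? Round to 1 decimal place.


Q = m_dot * Cp * (T2 - T1)
Q = 89 * 1.9 * (90 - 50)
Q = 89 * 1.9 * 40
Q = 6764.0 kJ/hr


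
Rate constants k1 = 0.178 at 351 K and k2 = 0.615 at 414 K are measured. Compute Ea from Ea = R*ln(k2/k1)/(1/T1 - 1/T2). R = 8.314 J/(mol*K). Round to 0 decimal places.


Ea = R * ln(k2/k1) / (1/T1 - 1/T2)
ln(k2/k1) = ln(0.615/0.178) = 1.2398387
1/T1 - 1/T2 = 1/351 - 1/414 = 0.000433543912
Ea = 8.314 * 1.2398387 / 0.000433543912
Ea = 23776 J/mol


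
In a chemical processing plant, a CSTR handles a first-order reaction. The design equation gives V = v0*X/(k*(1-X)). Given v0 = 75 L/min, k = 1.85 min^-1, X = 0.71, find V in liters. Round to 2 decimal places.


V = v0 * X / (k * (1 - X))
V = 75 * 0.71 / (1.85 * (1 - 0.71))
V = 53.25 / (1.85 * 0.29)
V = 53.25 / 0.5365
V = 99.25 L


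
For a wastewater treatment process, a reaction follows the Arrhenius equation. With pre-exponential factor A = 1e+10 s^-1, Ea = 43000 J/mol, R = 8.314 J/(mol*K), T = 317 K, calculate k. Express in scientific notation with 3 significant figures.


k = A * exp(-Ea/(R*T))
k = 1e+10 * exp(-43000 / (8.314 * 317))
k = 1e+10 * exp(-16.315454)
k = 8.21e+02


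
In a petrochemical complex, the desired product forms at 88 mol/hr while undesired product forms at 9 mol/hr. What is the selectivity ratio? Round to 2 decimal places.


S = desired product rate / undesired product rate
S = 88 / 9
S = 9.78


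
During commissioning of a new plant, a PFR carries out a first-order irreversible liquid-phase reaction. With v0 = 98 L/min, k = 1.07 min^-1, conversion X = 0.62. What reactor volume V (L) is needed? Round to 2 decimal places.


V = (v0/k) * ln(1/(1-X))
V = (98/1.07) * ln(1/(1-0.62))
V = 91.588785 * ln(2.631579)
V = 91.588785 * 0.967584
V = 88.62 L


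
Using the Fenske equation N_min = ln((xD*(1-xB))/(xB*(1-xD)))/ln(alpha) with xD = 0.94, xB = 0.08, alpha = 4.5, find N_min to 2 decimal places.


N_min = ln((xD*(1-xB))/(xB*(1-xD))) / ln(alpha)
Numerator inside ln: 0.8648 / 0.0048 = 180.166667
ln(180.166667) = 5.193882
ln(alpha) = ln(4.5) = 1.504077
N_min = 5.193882 / 1.504077 = 3.45


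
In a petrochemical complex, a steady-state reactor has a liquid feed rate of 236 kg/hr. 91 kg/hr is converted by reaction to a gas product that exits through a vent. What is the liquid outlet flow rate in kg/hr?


Steady-state mass balance on the main outlet: F_out = F_in - F_removed
F_out = 236 - 91
F_out = 145 kg/hr


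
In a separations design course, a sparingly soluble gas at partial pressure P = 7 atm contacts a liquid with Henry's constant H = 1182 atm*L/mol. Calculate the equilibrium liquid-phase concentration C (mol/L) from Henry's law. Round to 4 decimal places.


C = P / H
C = 7 / 1182
C = 0.0059 mol/L


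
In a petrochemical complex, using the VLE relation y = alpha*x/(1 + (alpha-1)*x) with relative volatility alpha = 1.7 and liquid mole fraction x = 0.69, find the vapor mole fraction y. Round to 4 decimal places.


y = alpha*x / (1 + (alpha-1)*x)
y = 1.7*0.69 / (1 + (1.7-1)*0.69)
y = 1.173 / (1 + 0.483)
y = 1.173 / 1.483
y = 0.7910


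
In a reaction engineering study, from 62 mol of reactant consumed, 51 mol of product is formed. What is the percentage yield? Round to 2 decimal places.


Yield = (moles product / moles consumed) * 100%
Yield = (51 / 62) * 100
Yield = 0.8226 * 100
Yield = 82.26%


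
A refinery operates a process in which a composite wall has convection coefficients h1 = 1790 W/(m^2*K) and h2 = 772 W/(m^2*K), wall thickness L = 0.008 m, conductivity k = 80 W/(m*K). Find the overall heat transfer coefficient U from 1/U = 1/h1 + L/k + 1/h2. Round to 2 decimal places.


1/U = 1/h1 + L/k + 1/h2
1/U = 1/1790 + 0.008/80 + 1/772
1/U = 0.0005586592 + 0.0001 + 0.0012953368
1/U = 0.001953996
U = 511.77 W/(m^2*K)


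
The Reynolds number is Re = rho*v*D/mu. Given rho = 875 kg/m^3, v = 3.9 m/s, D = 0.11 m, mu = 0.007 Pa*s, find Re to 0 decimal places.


Re = rho * v * D / mu
Re = 875 * 3.9 * 0.11 / 0.007
Re = 375.375 / 0.007
Re = 53625


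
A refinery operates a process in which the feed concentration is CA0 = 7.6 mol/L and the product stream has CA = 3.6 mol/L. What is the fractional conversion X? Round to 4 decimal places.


X = (CA0 - CA) / CA0
X = (7.6 - 3.6) / 7.6
X = 4.0 / 7.6
X = 0.5263


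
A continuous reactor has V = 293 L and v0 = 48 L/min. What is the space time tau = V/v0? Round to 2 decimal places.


tau = V / v0
tau = 293 / 48
tau = 6.10 min


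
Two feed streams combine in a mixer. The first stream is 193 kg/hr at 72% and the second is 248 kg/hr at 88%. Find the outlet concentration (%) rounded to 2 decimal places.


Mass balance on solute: F1*x1 + F2*x2 = F3*x3
F3 = F1 + F2 = 193 + 248 = 441 kg/hr
x3 = (F1*x1 + F2*x2)/F3
x3 = (193*0.72 + 248*0.88) / 441
x3 = 81.00%


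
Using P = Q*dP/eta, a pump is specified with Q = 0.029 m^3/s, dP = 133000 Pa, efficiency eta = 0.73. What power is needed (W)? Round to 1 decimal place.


P = Q * dP / eta
P = 0.029 * 133000 / 0.73
P = 3857.0 / 0.73
P = 5283.6 W


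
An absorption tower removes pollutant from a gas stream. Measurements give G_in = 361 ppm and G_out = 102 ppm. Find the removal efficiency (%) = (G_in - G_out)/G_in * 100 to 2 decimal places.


Efficiency = (G_in - G_out) / G_in * 100%
Efficiency = (361 - 102) / 361 * 100
Efficiency = 259 / 361 * 100
Efficiency = 71.75%


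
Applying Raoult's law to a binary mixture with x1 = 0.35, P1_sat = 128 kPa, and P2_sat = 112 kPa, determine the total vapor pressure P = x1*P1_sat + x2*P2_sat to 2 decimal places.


P = x1*P1_sat + x2*P2_sat
x2 = 1 - x1 = 1 - 0.35 = 0.65
P = 0.35*128 + 0.65*112
P = 44.8 + 72.8
P = 117.60 kPa


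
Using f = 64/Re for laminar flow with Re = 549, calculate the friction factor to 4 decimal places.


f = 64 / Re
f = 64 / 549
f = 0.1166


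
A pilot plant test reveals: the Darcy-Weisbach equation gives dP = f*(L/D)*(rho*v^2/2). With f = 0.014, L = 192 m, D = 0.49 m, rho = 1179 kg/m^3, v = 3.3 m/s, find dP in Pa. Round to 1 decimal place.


dP = f * (L/D) * (rho*v^2/2)
dP = 0.014 * (192/0.49) * (1179*3.3^2/2)
L/D = 391.83673469
rho*v^2/2 = 1179*10.89/2 = 6419.655
dP = 0.014 * 391.83673469 * 6419.655
dP = 35216.4 Pa


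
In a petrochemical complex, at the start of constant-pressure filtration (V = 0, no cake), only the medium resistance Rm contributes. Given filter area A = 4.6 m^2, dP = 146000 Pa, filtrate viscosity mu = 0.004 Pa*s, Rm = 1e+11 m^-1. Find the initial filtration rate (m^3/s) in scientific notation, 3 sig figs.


rate = A * dP / (mu * Rm)
rate = 4.6 * 146000 / (0.004 * 1e+11)
rate = 671600.0 / 4.000e+08
rate = 1.68e-03 m^3/s


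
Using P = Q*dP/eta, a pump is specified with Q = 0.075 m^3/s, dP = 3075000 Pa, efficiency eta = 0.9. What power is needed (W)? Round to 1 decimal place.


P = Q * dP / eta
P = 0.075 * 3075000 / 0.9
P = 230625.0 / 0.9
P = 256250.0 W


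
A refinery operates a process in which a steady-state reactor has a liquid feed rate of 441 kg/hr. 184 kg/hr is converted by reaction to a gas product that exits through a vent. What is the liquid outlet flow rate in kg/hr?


Steady-state mass balance on the main outlet: F_out = F_in - F_removed
F_out = 441 - 184
F_out = 257 kg/hr


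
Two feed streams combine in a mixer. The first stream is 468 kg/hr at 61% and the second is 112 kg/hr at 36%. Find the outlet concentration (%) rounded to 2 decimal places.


Mass balance on solute: F1*x1 + F2*x2 = F3*x3
F3 = F1 + F2 = 468 + 112 = 580 kg/hr
x3 = (F1*x1 + F2*x2)/F3
x3 = (468*0.61 + 112*0.36) / 580
x3 = 56.17%


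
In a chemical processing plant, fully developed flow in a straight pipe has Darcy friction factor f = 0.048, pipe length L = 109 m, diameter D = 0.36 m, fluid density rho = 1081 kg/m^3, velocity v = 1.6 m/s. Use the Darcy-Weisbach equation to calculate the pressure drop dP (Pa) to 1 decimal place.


dP = f * (L/D) * (rho*v^2/2)
dP = 0.048 * (109/0.36) * (1081*1.6^2/2)
L/D = 302.77777778
rho*v^2/2 = 1081*2.56/2 = 1383.68
dP = 0.048 * 302.77777778 * 1383.68
dP = 20109.5 Pa


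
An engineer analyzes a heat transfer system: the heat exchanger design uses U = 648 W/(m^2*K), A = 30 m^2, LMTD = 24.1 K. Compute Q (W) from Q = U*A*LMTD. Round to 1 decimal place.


Q = U * A * LMTD
Q = 648 * 30 * 24.1
Q = 468504.0 W


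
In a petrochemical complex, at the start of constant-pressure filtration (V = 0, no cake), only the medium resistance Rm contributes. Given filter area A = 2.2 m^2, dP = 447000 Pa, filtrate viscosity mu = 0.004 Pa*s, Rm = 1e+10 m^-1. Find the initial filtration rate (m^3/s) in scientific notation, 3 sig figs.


rate = A * dP / (mu * Rm)
rate = 2.2 * 447000 / (0.004 * 1e+10)
rate = 983400.0 / 4.000e+07
rate = 2.46e-02 m^3/s


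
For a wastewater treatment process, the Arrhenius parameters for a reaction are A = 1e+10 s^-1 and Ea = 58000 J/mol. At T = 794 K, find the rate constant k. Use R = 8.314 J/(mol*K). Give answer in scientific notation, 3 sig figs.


k = A * exp(-Ea/(R*T))
k = 1e+10 * exp(-58000 / (8.314 * 794))
k = 1e+10 * exp(-8.786127)
k = 1.53e+06


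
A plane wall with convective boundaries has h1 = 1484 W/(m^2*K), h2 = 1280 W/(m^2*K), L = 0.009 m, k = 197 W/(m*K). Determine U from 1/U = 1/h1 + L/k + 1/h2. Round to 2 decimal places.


1/U = 1/h1 + L/k + 1/h2
1/U = 1/1484 + 0.009/197 + 1/1280
1/U = 0.0006738544 + 4.56853e-05 + 0.00078125
1/U = 0.0015007897
U = 666.32 W/(m^2*K)


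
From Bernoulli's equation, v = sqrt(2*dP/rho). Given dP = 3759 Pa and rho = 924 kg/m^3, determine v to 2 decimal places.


v = sqrt(2*dP/rho)
v = sqrt(2*3759/924)
v = sqrt(8.136364)
v = 2.85 m/s


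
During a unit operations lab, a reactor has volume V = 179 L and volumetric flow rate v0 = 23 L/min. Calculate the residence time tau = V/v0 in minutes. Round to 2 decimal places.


tau = V / v0
tau = 179 / 23
tau = 7.78 min


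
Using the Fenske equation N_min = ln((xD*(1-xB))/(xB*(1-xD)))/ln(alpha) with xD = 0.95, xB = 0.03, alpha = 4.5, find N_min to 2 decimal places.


N_min = ln((xD*(1-xB))/(xB*(1-xD))) / ln(alpha)
Numerator inside ln: 0.9215 / 0.0015 = 614.333333
ln(614.333333) = 6.420538
ln(alpha) = ln(4.5) = 1.504077
N_min = 6.420538 / 1.504077 = 4.27


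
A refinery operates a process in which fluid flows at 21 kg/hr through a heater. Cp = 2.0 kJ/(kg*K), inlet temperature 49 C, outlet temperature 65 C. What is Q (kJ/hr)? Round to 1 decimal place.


Q = m_dot * Cp * (T2 - T1)
Q = 21 * 2.0 * (65 - 49)
Q = 21 * 2.0 * 16
Q = 672.0 kJ/hr


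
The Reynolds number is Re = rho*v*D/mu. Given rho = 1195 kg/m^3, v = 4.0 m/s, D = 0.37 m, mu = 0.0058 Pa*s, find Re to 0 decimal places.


Re = rho * v * D / mu
Re = 1195 * 4.0 * 0.37 / 0.0058
Re = 1768.6 / 0.0058
Re = 304931


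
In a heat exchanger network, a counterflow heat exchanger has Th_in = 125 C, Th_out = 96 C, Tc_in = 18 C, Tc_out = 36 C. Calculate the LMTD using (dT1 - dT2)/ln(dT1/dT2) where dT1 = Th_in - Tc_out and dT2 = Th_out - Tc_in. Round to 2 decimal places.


dT1 = Th_in - Tc_out = 125 - 36 = 89
dT2 = Th_out - Tc_in = 96 - 18 = 78
LMTD = (dT1 - dT2) / ln(dT1/dT2)
LMTD = (89 - 78) / ln(89/78)
LMTD = 83.38 K


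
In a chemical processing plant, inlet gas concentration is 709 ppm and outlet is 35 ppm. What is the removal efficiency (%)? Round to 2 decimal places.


Efficiency = (G_in - G_out) / G_in * 100%
Efficiency = (709 - 35) / 709 * 100
Efficiency = 674 / 709 * 100
Efficiency = 95.06%


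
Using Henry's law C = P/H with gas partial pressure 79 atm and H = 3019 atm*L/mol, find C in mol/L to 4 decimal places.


C = P / H
C = 79 / 3019
C = 0.0262 mol/L


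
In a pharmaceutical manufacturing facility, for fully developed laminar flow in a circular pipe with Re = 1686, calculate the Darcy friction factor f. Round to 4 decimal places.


f = 64 / Re
f = 64 / 1686
f = 0.0380


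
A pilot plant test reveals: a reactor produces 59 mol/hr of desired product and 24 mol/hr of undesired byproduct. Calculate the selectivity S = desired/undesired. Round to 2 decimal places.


S = desired product rate / undesired product rate
S = 59 / 24
S = 2.46


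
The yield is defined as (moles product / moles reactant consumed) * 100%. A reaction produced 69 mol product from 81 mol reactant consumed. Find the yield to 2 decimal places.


Yield = (moles product / moles consumed) * 100%
Yield = (69 / 81) * 100
Yield = 0.8519 * 100
Yield = 85.19%


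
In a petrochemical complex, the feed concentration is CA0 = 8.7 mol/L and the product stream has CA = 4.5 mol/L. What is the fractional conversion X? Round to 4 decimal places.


X = (CA0 - CA) / CA0
X = (8.7 - 4.5) / 8.7
X = 4.2 / 8.7
X = 0.4828


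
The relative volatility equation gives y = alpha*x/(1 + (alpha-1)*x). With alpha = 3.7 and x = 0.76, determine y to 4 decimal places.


y = alpha*x / (1 + (alpha-1)*x)
y = 3.7*0.76 / (1 + (3.7-1)*0.76)
y = 2.812 / (1 + 2.052)
y = 2.812 / 3.052
y = 0.9214


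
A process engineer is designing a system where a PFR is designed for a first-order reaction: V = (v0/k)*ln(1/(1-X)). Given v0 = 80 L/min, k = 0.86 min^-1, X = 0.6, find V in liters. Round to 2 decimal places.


V = (v0/k) * ln(1/(1-X))
V = (80/0.86) * ln(1/(1-0.6))
V = 93.023256 * ln(2.5)
V = 93.023256 * 0.916291
V = 85.24 L


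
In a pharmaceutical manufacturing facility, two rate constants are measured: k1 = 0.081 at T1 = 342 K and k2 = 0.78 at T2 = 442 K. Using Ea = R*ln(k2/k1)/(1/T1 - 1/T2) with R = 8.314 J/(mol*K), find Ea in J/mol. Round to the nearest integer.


Ea = R * ln(k2/k1) / (1/T1 - 1/T2)
ln(k2/k1) = ln(0.78/0.081) = 2.2648448
1/T1 - 1/T2 = 1/342 - 1/442 = 0.000661533169
Ea = 8.314 * 2.2648448 / 0.000661533169
Ea = 28464 J/mol


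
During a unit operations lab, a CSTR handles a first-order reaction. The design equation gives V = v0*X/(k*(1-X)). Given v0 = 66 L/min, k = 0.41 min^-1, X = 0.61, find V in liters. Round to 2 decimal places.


V = v0 * X / (k * (1 - X))
V = 66 * 0.61 / (0.41 * (1 - 0.61))
V = 40.26 / (0.41 * 0.39)
V = 40.26 / 0.1599
V = 251.78 L


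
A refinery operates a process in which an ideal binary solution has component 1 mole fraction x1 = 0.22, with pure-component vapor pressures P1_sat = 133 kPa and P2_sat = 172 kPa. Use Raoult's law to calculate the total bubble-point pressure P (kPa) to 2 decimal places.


P = x1*P1_sat + x2*P2_sat
x2 = 1 - x1 = 1 - 0.22 = 0.78
P = 0.22*133 + 0.78*172
P = 29.26 + 134.16
P = 163.42 kPa


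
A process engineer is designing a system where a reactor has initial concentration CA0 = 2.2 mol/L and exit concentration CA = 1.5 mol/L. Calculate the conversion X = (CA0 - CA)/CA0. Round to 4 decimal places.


X = (CA0 - CA) / CA0
X = (2.2 - 1.5) / 2.2
X = 0.7 / 2.2
X = 0.3182


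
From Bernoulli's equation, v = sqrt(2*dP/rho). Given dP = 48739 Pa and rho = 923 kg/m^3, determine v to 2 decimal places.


v = sqrt(2*dP/rho)
v = sqrt(2*48739/923)
v = sqrt(105.609967)
v = 10.28 m/s


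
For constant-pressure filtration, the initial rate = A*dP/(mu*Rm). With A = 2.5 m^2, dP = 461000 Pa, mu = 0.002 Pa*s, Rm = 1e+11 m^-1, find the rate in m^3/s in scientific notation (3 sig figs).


rate = A * dP / (mu * Rm)
rate = 2.5 * 461000 / (0.002 * 1e+11)
rate = 1152500.0 / 2.000e+08
rate = 5.76e-03 m^3/s


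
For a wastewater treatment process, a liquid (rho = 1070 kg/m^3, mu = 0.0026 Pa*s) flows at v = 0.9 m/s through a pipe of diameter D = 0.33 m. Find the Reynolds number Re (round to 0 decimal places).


Re = rho * v * D / mu
Re = 1070 * 0.9 * 0.33 / 0.0026
Re = 317.79 / 0.0026
Re = 122227


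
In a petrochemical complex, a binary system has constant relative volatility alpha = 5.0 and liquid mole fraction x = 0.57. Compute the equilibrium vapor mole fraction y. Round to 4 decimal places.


y = alpha*x / (1 + (alpha-1)*x)
y = 5.0*0.57 / (1 + (5.0-1)*0.57)
y = 2.85 / (1 + 2.28)
y = 2.85 / 3.28
y = 0.8689


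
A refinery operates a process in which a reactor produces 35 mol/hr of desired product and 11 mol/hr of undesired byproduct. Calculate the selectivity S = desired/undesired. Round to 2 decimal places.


S = desired product rate / undesired product rate
S = 35 / 11
S = 3.18


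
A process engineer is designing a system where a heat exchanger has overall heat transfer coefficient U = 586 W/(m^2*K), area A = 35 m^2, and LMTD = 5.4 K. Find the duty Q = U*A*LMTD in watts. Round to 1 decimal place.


Q = U * A * LMTD
Q = 586 * 35 * 5.4
Q = 110754.0 W


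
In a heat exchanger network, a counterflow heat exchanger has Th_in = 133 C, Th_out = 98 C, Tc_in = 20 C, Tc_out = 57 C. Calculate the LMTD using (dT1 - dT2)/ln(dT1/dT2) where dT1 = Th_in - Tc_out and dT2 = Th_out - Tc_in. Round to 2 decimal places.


dT1 = Th_in - Tc_out = 133 - 57 = 76
dT2 = Th_out - Tc_in = 98 - 20 = 78
LMTD = (dT1 - dT2) / ln(dT1/dT2)
LMTD = (76 - 78) / ln(76/78)
LMTD = 77.00 K


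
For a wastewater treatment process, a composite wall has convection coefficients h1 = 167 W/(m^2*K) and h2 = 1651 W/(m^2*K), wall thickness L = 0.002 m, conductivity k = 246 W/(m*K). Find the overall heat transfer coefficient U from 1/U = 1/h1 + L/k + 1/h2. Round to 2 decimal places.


1/U = 1/h1 + L/k + 1/h2
1/U = 1/167 + 0.002/246 + 1/1651
1/U = 0.005988024 + 8.1301e-06 + 0.0006056935
1/U = 0.0066018476
U = 151.47 W/(m^2*K)


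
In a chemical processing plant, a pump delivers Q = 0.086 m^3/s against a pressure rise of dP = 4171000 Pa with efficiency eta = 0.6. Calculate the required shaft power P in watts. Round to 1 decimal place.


P = Q * dP / eta
P = 0.086 * 4171000 / 0.6
P = 358706.0 / 0.6
P = 597843.3 W


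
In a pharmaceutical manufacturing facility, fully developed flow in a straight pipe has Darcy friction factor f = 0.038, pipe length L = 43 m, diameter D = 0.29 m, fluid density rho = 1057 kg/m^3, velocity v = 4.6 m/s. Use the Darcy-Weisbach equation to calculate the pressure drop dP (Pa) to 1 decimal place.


dP = f * (L/D) * (rho*v^2/2)
dP = 0.038 * (43/0.29) * (1057*4.6^2/2)
L/D = 148.27586207
rho*v^2/2 = 1057*21.16/2 = 11183.06
dP = 0.038 * 148.27586207 * 11183.06
dP = 63010.8 Pa


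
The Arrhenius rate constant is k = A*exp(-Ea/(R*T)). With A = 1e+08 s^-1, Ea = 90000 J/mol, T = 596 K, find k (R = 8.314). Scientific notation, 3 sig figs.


k = A * exp(-Ea/(R*T))
k = 1e+08 * exp(-90000 / (8.314 * 596))
k = 1e+08 * exp(-18.162943)
k = 1.29e+00


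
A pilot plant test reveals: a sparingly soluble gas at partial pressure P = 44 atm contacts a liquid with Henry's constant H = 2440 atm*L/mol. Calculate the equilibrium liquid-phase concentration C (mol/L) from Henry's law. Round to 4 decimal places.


C = P / H
C = 44 / 2440
C = 0.0180 mol/L


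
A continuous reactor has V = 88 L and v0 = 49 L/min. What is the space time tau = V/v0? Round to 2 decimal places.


tau = V / v0
tau = 88 / 49
tau = 1.80 min


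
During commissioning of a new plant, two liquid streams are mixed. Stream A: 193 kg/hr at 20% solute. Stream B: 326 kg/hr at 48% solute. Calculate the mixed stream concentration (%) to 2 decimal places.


Mass balance on solute: F1*x1 + F2*x2 = F3*x3
F3 = F1 + F2 = 193 + 326 = 519 kg/hr
x3 = (F1*x1 + F2*x2)/F3
x3 = (193*0.2 + 326*0.48) / 519
x3 = 37.59%
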